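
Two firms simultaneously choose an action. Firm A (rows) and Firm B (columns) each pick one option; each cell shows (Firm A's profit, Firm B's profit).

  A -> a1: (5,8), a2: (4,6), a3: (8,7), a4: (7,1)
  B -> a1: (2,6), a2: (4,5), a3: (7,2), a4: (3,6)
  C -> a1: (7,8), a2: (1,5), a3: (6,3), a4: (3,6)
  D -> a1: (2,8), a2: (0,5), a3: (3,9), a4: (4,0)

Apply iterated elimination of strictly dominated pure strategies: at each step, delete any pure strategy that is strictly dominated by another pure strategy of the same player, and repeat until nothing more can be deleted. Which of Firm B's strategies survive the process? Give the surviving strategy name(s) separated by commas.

a1

Row D is eliminated: A beats it against every remaining column (a1: 5>2, a2: 4>0, a3: 8>3, a4: 7>4).
Column a2 is eliminated: a1 beats it against every remaining row (A: 8>6, B: 6>5, C: 8>5).
Firm A's strategy B is strictly dominated by A (a1: 5>2, a3: 8>7, a4: 7>3) and is removed.
For Firm B, a1 strictly dominates a3 on the remaining rows (A: 8>7, C: 8>3); eliminate a3.
For Firm B, a1 strictly dominates a4 on the remaining rows (A: 8>1, C: 8>6); eliminate a4.
Row A is eliminated: C beats it against every remaining column (a1: 7>5).
Among the remaining strategies, none is strictly dominated by another pure strategy of the same player, so the elimination stops.
Surviving strategies — Firm A: {C}; Firm B: {a1}.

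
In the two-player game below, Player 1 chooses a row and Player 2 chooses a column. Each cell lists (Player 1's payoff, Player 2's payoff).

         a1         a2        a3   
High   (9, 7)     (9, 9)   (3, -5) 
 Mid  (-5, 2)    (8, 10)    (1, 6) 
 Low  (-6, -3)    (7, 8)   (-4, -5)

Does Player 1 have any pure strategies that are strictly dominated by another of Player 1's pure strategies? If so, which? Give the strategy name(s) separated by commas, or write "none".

Nothing dominates High: Mid at a1 (9>-5); Low at a1 (9>-6).
Mid is strictly dominated by High (a1: 9>-5, a2: 9>8, a3: 3>1).
Low is strictly dominated by High (a1: 9>-6, a2: 9>7, a3: 3>-4).

Mid, Low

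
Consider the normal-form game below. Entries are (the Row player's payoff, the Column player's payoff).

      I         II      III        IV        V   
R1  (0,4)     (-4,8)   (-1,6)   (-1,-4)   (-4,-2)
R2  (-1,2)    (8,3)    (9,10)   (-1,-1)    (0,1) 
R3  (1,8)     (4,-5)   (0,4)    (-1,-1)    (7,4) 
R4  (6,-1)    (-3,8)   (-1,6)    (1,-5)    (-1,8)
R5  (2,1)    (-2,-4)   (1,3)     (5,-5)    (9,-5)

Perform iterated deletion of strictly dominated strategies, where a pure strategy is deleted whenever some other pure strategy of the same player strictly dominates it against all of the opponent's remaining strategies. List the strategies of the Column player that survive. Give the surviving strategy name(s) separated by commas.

I, II, III, V

The Row player's strategy R1 is strictly dominated by R5 (I: 2>0, II: -2>-4, III: 1>-1, IV: 5>-1, V: 9>-4) and is removed.
Column IV is eliminated: I beats it against every remaining row (R2: 2>-1, R3: 8>-1, R4: -1>-5, R5: 1>-5).
Among the remaining strategies, none is strictly dominated by another pure strategy of the same player, so the elimination stops.
Surviving strategies — the Row player: {R2, R3, R4, R5}; the Column player: {I, II, III, V}.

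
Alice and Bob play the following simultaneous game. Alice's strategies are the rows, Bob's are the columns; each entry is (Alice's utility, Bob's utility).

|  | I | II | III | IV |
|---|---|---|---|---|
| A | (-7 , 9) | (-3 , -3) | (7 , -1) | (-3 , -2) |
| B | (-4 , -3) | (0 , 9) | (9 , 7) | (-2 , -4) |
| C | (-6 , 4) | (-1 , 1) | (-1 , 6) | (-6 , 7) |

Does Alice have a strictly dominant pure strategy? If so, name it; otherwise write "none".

B

B vs A: I: -4>-7, II: 0>-3, III: 9>7, IV: -2>-3.
B vs C: I: -4>-6, II: 0>-1, III: 9>-1, IV: -2>-6.
B strictly beats every other strategy against every opponent action, so it is strictly dominant.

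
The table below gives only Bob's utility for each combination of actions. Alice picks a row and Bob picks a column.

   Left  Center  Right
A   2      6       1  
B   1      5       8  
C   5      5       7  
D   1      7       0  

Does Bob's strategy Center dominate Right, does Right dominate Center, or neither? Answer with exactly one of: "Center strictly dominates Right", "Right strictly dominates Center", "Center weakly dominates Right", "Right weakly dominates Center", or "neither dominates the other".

neither dominates the other

Center's payoffs vs Right's, by Alice's action — A: 6>1, B: 5<8, C: 5<7, D: 7>0.
Center does better at A, D but worse at B, C; neither strategy dominates the other.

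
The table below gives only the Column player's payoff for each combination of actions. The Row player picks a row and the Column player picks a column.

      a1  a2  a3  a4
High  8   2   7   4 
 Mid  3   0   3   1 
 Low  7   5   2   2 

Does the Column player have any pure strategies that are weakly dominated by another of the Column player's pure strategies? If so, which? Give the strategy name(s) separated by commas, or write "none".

Nothing dominates a1: a2 at High (8>2); a3 at High (8>7); a4 at High (8>4).
a2: dominated, since a1 does at least as well everywhere (High: 8>2, Mid: 3>0, Low: 7>5).
a1 weakly dominates a3 — High: 8>7, Mid: 3=3, Low: 7>2.
a1 weakly dominates a4 — High: 8>4, Mid: 3>1, Low: 7>2.

a2, a3, a4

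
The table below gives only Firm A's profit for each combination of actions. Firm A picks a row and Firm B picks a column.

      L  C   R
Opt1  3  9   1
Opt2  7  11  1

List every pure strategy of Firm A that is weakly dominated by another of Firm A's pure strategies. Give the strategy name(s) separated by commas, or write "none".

Opt1

Opt1: dominated, since Opt2 does at least as well everywhere (L: 7>3, C: 11>9, R: 1=1).
Opt2: no other strategy beats it everywhere (Opt1 at L (7>3)).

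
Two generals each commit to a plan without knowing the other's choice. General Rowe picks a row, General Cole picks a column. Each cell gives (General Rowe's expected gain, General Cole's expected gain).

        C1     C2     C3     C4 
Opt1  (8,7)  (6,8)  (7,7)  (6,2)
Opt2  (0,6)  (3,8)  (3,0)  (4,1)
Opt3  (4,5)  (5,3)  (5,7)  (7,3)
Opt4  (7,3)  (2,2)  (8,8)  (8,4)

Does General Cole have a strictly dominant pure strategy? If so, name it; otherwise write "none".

none

C1 fails to dominate C2 at Opt1 (7<8).
C2 fails to dominate C1 at Opt3 (3<5).
C3 fails to dominate C1 at Opt1 (7=7).
C4 fails to dominate C1 at Opt1 (2<7).
No single strategy dominates all the others.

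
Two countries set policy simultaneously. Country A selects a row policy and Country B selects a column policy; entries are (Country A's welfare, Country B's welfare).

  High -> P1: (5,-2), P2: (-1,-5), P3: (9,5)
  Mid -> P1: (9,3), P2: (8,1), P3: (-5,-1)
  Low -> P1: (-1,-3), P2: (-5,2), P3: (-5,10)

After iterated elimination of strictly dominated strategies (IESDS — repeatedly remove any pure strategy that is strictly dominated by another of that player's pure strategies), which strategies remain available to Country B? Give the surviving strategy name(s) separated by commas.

P1, P3

Country A's strategy Low is strictly dominated by High (P1: 5>-1, P2: -1>-5, P3: 9>-5) and is removed.
For Country B, P1 strictly dominates P2 on the remaining rows (High: -2>-5, Mid: 3>1); eliminate P2.
Among the remaining strategies, none is strictly dominated by another pure strategy of the same player, so the elimination stops.
Surviving strategies — Country A: {High, Mid}; Country B: {P1, P3}.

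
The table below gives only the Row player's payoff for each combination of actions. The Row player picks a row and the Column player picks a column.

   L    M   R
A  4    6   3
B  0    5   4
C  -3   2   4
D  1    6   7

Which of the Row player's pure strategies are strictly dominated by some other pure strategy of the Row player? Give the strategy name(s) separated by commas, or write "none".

B, C

Nothing dominates A: B at L (4>0); C at L (4>-3); D at L (4>1).
D strictly dominates B — L: 1>0, M: 6>5, R: 7>4.
C is strictly dominated by D (L: 1>-3, M: 6>2, R: 7>4).
D is not dominated — it holds its own against A at M (6=6); B at L (1>0); C at L (1>-3).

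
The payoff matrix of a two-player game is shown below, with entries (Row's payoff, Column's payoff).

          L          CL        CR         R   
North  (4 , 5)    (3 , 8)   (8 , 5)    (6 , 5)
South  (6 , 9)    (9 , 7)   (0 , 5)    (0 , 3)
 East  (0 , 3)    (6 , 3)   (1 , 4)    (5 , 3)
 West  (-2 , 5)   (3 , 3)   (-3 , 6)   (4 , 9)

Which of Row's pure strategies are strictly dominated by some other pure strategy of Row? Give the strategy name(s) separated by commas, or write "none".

North is not dominated — it holds its own against South at CR (8>0); East at L (4>0); West at L (4>-2).
South: no other strategy beats it everywhere (North at L (6>4); East at L (6>0); West at L (6>-2)).
Nothing dominates East: North at CL (6>3); South at CR (1>0); West at L (0>-2).
West: dominated, since East does at least as well everywhere (L: 0>-2, CL: 6>3, CR: 1>-3, R: 5>4).

West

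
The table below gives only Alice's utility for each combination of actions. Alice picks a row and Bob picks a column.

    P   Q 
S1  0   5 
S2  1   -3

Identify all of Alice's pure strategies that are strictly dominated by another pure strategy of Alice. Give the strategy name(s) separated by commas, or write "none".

none

Nothing dominates S1: S2 at Q (5>-3).
S2 is not dominated — it holds its own against S1 at P (1>0).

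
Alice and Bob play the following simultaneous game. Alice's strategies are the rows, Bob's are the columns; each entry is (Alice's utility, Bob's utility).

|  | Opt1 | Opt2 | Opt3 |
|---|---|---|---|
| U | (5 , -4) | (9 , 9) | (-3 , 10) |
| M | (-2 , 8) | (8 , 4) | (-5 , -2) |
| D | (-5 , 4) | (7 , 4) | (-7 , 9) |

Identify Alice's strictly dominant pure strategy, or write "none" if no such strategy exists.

U vs M: Opt1: 5>-2, Opt2: 9>8, Opt3: -3>-5.
U vs D: Opt1: 5>-5, Opt2: 9>7, Opt3: -3>-7.
U strictly beats every other strategy against every opponent action, so it is strictly dominant.

U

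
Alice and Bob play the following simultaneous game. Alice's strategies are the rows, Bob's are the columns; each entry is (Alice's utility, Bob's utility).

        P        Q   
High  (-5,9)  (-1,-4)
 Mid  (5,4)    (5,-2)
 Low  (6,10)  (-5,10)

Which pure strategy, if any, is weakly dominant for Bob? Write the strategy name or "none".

P

P vs Q: High: 9>-4, Mid: 4>-2, Low: 10=10.
P is at least as good as every other strategy against every opponent action, so it is weakly dominant.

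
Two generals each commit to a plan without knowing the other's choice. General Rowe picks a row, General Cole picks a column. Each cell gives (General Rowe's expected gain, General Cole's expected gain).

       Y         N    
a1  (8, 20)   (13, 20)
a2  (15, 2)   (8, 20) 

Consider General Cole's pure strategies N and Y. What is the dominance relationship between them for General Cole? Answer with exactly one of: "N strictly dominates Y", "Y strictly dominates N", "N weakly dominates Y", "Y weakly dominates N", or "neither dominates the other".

N weakly dominates Y

Compare N to Y across each opponent action: a1: 20=20, a2: 20>2.
N is at least as good everywhere and strictly better somewhere (tied only at a1), so N weakly but not strictly dominates Y.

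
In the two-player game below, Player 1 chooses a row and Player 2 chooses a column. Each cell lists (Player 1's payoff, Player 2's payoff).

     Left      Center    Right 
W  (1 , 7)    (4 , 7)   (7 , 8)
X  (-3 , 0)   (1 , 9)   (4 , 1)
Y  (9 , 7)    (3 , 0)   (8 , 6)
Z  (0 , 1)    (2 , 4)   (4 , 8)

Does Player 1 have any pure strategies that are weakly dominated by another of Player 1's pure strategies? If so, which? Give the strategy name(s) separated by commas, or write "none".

X, Z

Nothing dominates W: X at Left (1>-3); Y at Center (4>3); Z at Left (1>0).
X is weakly dominated by W (Left: 1>-3, Center: 4>1, Right: 7>4).
Nothing dominates Y: W at Left (9>1); X at Left (9>-3); Z at Left (9>0).
W weakly dominates Z — Left: 1>0, Center: 4>2, Right: 7>4.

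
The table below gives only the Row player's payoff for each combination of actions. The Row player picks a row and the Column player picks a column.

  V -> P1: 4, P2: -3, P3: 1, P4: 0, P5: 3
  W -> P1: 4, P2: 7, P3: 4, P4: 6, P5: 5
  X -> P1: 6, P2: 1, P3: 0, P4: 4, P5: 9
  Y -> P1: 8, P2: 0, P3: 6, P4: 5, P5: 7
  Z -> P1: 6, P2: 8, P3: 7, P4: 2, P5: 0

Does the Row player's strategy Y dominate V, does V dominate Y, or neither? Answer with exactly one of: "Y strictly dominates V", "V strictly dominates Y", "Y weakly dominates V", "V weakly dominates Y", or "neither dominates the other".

Y strictly dominates V

Y's payoffs vs V's, by the Column player's action — P1: 8>4, P2: 0>-3, P3: 6>1, P4: 5>0, P5: 7>3.
Every comparison favours Y, so Y strictly dominates V.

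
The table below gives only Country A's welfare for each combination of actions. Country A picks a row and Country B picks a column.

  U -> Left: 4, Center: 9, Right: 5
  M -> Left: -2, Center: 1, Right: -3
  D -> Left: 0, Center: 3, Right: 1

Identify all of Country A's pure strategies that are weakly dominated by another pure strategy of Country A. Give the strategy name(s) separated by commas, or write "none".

U is not dominated — it holds its own against M at Left (4>-2); D at Left (4>0).
U weakly dominates M — Left: 4>-2, Center: 9>1, Right: 5>-3.
D is weakly dominated by U (Left: 4>0, Center: 9>3, Right: 5>1).

M, D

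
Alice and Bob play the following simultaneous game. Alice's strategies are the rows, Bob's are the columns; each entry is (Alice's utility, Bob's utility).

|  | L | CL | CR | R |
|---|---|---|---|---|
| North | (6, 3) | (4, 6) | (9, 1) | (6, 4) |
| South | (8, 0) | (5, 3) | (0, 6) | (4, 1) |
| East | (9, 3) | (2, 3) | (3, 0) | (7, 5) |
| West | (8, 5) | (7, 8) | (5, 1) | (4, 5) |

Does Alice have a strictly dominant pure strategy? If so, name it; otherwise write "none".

North fails to dominate South at L (6<8).
South fails to dominate North at CR (0<9).
East fails to dominate North at CL (2<4).
West fails to dominate North at CR (5<9).
No single strategy dominates all the others.

none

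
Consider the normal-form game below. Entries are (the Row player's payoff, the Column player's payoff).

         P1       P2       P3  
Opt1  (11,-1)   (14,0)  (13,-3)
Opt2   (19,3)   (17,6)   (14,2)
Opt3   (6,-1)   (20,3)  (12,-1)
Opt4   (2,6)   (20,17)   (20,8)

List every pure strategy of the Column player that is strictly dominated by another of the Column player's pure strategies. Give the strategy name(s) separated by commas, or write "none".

P1, P3

P1 is strictly dominated by P2 (Opt1: 0>-1, Opt2: 6>3, Opt3: 3>-1, Opt4: 17>6).
Nothing dominates P2: P1 at Opt1 (0>-1); P3 at Opt1 (0>-3).
P2 strictly dominates P3 — Opt1: 0>-3, Opt2: 6>2, Opt3: 3>-1, Opt4: 17>8.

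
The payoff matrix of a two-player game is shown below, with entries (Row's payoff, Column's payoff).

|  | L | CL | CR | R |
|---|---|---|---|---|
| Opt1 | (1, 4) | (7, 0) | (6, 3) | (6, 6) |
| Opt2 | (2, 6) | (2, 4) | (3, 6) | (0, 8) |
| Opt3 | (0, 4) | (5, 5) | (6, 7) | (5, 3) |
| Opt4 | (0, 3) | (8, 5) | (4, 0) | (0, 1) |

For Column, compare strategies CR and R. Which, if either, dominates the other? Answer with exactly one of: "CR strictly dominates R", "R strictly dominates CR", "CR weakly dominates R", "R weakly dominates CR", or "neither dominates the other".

CR's payoffs vs R's, by Row's action — Opt1: 3<6, Opt2: 6<8, Opt3: 7>3, Opt4: 0<1.
CR does better at Opt3 but worse at Opt1, Opt2, Opt4; neither strategy dominates the other.

neither dominates the other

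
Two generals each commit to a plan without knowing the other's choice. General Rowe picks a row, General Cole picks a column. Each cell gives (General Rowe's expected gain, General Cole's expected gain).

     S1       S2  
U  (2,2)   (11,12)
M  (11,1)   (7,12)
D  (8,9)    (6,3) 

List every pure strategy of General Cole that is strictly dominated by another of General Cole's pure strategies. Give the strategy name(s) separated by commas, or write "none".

S1 is not dominated — it holds its own against S2 at D (9>3).
S2: no other strategy beats it everywhere (S1 at U (12>2)).

none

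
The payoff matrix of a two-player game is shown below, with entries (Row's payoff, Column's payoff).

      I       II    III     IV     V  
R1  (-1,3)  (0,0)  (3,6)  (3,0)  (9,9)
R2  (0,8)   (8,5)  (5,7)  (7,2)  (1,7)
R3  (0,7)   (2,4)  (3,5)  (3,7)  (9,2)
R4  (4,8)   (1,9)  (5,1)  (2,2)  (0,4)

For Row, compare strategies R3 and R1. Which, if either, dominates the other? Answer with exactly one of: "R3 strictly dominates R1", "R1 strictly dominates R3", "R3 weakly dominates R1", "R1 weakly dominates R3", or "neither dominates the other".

R3 weakly dominates R1

Compare R3 to R1 across each choice by Column: I: 0>-1, II: 2>0, III: 3=3, IV: 3=3, V: 9=9.
R3 is at least as good everywhere and strictly better somewhere (tied only at III, IV, V), so R3 weakly but not strictly dominates R1.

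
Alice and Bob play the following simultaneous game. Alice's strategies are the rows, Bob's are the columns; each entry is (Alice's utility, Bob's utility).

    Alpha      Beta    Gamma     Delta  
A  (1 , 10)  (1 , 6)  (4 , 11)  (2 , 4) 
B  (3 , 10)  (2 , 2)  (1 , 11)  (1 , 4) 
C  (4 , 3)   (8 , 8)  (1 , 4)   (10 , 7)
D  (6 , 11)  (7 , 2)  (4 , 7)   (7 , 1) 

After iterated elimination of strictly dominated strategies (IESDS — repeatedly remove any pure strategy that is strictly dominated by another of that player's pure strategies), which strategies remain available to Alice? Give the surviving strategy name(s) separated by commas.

A, C, D

Alice's strategy B is strictly dominated by D (Alpha: 6>3, Beta: 7>2, Gamma: 4>1, Delta: 7>1) and is removed.
For Bob, Beta strictly dominates Delta on the remaining rows (A: 6>4, C: 8>7, D: 2>1); eliminate Delta.
Among the remaining strategies, none is strictly dominated by another pure strategy of the same player, so the elimination stops.
Surviving strategies — Alice: {A, C, D}; Bob: {Alpha, Beta, Gamma}.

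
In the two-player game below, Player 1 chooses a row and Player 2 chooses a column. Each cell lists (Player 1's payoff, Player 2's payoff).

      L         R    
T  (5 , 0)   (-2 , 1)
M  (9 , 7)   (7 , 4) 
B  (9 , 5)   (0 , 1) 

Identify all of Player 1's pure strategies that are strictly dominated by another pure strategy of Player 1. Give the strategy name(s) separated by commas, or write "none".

T is strictly dominated by M (L: 9>5, R: 7>-2).
M is not dominated — it holds its own against T at L (9>5); B at L (9=9).
B: no other strategy beats it everywhere (T at L (9>5); M at L (9=9)).

T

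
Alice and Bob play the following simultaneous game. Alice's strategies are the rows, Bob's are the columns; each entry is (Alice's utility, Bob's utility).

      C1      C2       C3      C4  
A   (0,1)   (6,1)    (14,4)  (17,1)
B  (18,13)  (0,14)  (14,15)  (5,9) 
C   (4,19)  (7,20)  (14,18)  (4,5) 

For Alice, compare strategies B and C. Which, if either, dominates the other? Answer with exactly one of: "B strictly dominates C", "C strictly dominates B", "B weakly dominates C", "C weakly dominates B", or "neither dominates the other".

B's payoffs vs C's, by Bob's action — C1: 18>4, C2: 0<7, C3: 14=14, C4: 5>4.
B does better at C1, C4 but worse at C2; neither strategy dominates the other.

neither dominates the other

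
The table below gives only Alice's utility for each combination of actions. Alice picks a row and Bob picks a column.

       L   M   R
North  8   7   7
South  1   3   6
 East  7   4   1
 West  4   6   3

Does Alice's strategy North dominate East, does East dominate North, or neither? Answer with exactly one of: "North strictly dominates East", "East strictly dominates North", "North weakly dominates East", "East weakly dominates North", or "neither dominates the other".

North's payoffs vs East's, by Bob's action — L: 8>7, M: 7>4, R: 7>1.
North gives a strictly higher payoff against each choice by Bob, so North strictly dominates East.

North strictly dominates East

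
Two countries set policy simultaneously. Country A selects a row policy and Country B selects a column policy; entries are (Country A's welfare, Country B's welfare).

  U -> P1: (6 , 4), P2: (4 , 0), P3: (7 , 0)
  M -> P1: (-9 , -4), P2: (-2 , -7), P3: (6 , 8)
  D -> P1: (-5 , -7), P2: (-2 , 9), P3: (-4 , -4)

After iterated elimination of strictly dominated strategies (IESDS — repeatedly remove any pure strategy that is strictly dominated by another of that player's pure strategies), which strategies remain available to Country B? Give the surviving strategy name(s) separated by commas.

Country A's strategy M is strictly dominated by U (P1: 6>-9, P2: 4>-2, P3: 7>6) and is removed.
Country A's strategy D is strictly dominated by U (P1: 6>-5, P2: 4>-2, P3: 7>-4) and is removed.
For Country B, P1 strictly dominates P2 on the remaining rows (U: 4>0); eliminate P2.
For Country B, P1 strictly dominates P3 on the remaining rows (U: 4>0); eliminate P3.
Among the remaining strategies, none is strictly dominated by another pure strategy of the same player, so the elimination stops.
Surviving strategies — Country A: {U}; Country B: {P1}.

P1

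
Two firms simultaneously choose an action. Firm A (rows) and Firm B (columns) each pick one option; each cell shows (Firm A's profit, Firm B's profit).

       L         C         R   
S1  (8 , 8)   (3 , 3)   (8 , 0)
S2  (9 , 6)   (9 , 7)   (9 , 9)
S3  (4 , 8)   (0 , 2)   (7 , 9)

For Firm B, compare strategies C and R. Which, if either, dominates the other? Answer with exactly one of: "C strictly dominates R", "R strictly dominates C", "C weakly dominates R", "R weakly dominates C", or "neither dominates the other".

C's payoffs vs R's, by Firm A's action — S1: 3>0, S2: 7<9, S3: 2<9.
C does better at S1 but worse at S2, S3; neither strategy dominates the other.

neither dominates the other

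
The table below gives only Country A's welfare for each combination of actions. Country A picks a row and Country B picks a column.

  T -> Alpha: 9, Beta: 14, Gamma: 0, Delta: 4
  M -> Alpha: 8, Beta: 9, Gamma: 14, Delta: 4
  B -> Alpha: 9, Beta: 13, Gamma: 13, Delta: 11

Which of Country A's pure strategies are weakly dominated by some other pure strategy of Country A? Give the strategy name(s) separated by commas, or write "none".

T is not dominated — it holds its own against M at Alpha (9>8); B at Beta (14>13).
M is not dominated — it holds its own against T at Gamma (14>0); B at Gamma (14>13).
Nothing dominates B: T at Gamma (13>0); M at Alpha (9>8).

none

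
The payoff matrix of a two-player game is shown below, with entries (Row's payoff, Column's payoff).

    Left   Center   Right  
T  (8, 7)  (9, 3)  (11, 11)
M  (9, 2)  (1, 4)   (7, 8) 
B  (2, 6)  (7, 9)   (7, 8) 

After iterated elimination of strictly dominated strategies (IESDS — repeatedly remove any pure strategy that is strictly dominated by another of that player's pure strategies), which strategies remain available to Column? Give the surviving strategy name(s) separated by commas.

Row B is eliminated: T beats it against every remaining column (Left: 8>2, Center: 9>7, Right: 11>7).
Column Left is eliminated: Right beats it against every remaining row (T: 11>7, M: 8>2).
For Row, T strictly dominates M on the remaining columns (Center: 9>1, Right: 11>7); eliminate M.
For Column, Right strictly dominates Center on the remaining rows (T: 11>3); eliminate Center.
Among the remaining strategies, none is strictly dominated by another pure strategy of the same player, so the elimination stops.
Surviving strategies — Row: {T}; Column: {Right}.

Right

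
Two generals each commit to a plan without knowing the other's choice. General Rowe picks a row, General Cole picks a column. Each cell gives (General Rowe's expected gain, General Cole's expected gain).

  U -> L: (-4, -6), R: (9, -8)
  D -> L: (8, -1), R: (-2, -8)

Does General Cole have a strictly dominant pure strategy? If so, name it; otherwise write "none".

L

L vs R: U: -6>-8, D: -1>-8.
L strictly beats every other strategy against every opponent action, so it is strictly dominant.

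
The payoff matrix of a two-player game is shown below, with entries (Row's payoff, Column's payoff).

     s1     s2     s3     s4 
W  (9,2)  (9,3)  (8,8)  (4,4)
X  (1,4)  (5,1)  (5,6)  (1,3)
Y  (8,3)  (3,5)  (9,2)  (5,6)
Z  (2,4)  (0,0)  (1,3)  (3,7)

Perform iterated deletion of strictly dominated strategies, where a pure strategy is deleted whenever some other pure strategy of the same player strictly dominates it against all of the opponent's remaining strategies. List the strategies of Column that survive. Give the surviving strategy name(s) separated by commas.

s4

Row's strategy X is strictly dominated by W (s1: 9>1, s2: 9>5, s3: 8>5, s4: 4>1) and is removed.
Row's strategy Z is strictly dominated by W (s1: 9>2, s2: 9>0, s3: 8>1, s4: 4>3) and is removed.
Column s1 is eliminated: s2 beats it against every remaining row (W: 3>2, Y: 5>3).
Column's strategy s2 is strictly dominated by s4 (W: 4>3, Y: 6>5) and is removed.
Row's strategy W is strictly dominated by Y (s3: 9>8, s4: 5>4) and is removed.
Column s3 is eliminated: s4 beats it against every remaining row (Y: 6>2).
Among the remaining strategies, none is strictly dominated by another pure strategy of the same player, so the elimination stops.
Surviving strategies — Row: {Y}; Column: {s4}.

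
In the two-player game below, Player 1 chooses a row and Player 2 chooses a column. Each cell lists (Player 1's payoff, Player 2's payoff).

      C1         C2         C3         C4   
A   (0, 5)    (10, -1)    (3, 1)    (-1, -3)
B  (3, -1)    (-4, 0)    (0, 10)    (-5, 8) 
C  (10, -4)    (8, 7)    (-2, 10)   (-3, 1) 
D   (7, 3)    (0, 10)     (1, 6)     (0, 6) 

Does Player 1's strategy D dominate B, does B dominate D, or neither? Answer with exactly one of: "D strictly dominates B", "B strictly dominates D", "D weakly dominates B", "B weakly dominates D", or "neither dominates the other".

D strictly dominates B

Compare D to B across each choice by Player 2: C1: 7>3, C2: 0>-4, C3: 1>0, C4: 0>-5.
Every comparison favours D, so D strictly dominates B.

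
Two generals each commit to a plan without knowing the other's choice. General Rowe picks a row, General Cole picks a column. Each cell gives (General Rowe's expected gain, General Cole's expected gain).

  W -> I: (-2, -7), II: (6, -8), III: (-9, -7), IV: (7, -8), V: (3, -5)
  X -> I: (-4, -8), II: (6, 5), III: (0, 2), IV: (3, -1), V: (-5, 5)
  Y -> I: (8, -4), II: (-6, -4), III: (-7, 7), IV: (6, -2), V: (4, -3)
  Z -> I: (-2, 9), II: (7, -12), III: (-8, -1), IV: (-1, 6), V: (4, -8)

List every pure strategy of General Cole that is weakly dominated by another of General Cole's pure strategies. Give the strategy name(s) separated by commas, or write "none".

I: no other strategy beats it everywhere (II at W (-7>-8); III at Z (9>-1); IV at W (-7>-8); V at Z (9>-8)).
II is weakly dominated by V (W: -5>-8, X: 5=5, Y: -3>-4, Z: -8>-12).
III: no other strategy beats it everywhere (I at X (2>-8); II at W (-7>-8); IV at W (-7>-8); V at Y (7>-3)).
IV: no other strategy beats it everywhere (I at X (-1>-8); II at Y (-2>-4); III at Z (6>-1); V at Y (-2>-3)).
V: no other strategy beats it everywhere (I at W (-5>-7); II at W (-5>-8); III at W (-5>-7); IV at W (-5>-8)).

II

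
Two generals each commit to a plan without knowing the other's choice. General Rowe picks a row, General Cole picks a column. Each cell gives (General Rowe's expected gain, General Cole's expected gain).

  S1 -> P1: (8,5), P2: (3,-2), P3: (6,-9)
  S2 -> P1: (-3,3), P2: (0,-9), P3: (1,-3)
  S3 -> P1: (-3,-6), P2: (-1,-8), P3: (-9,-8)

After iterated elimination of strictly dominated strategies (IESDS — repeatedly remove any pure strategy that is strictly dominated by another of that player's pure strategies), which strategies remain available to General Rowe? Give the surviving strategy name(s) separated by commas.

S1

General Rowe's strategy S2 is strictly dominated by S1 (P1: 8>-3, P2: 3>0, P3: 6>1) and is removed.
Row S3 is eliminated: S1 beats it against every remaining column (P1: 8>-3, P2: 3>-1, P3: 6>-9).
General Cole's strategy P2 is strictly dominated by P1 (S1: 5>-2) and is removed.
General Cole's strategy P3 is strictly dominated by P1 (S1: 5>-9) and is removed.
Among the remaining strategies, none is strictly dominated by another pure strategy of the same player, so the elimination stops.
Surviving strategies — General Rowe: {S1}; General Cole: {P1}.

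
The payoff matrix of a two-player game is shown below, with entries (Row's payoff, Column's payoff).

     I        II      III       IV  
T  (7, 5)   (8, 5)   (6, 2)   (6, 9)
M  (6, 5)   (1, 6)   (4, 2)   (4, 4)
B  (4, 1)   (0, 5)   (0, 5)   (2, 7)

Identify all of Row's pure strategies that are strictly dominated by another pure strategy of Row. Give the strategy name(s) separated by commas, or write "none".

T: no other strategy beats it everywhere (M at I (7>6); B at I (7>4)).
M is strictly dominated by T (I: 7>6, II: 8>1, III: 6>4, IV: 6>4).
B: dominated, since T does at least as well everywhere (I: 7>4, II: 8>0, III: 6>0, IV: 6>2).

M, B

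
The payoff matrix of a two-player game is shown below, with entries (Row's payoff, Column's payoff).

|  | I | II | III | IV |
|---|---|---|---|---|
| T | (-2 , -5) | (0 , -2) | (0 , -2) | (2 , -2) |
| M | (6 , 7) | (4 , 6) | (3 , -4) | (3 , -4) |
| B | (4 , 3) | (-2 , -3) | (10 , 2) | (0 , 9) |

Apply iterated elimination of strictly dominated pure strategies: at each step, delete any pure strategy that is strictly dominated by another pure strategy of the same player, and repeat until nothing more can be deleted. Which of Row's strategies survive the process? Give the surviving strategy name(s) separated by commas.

M

Row T is eliminated: M beats it against every remaining column (I: 6>-2, II: 4>0, III: 3>0, IV: 3>2).
Column II is eliminated: I beats it against every remaining row (M: 7>6, B: 3>-3).
Column III is eliminated: I beats it against every remaining row (M: 7>-4, B: 3>2).
Row B is eliminated: M beats it against every remaining column (I: 6>4, IV: 3>0).
Column IV is eliminated: I beats it against every remaining row (M: 7>-4).
Among the remaining strategies, none is strictly dominated by another pure strategy of the same player, so the elimination stops.
Surviving strategies — Row: {M}; Column: {I}.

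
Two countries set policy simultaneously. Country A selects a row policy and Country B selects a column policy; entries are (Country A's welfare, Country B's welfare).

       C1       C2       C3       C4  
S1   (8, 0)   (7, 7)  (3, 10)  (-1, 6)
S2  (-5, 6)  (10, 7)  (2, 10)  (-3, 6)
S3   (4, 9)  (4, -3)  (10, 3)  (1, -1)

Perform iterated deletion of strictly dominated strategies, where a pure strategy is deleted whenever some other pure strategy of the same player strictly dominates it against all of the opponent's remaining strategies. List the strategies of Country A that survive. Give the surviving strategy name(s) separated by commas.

For Country B, C3 strictly dominates C2 on the remaining rows (S1: 10>7, S2: 10>7, S3: 3>-3); eliminate C2.
Row S2 is eliminated: S1 beats it against every remaining column (C1: 8>-5, C3: 3>2, C4: -1>-3).
For Country B, C3 strictly dominates C4 on the remaining rows (S1: 10>6, S3: 3>-1); eliminate C4.
Among the remaining strategies, none is strictly dominated by another pure strategy of the same player, so the elimination stops.
Surviving strategies — Country A: {S1, S3}; Country B: {C1, C3}.

S1, S3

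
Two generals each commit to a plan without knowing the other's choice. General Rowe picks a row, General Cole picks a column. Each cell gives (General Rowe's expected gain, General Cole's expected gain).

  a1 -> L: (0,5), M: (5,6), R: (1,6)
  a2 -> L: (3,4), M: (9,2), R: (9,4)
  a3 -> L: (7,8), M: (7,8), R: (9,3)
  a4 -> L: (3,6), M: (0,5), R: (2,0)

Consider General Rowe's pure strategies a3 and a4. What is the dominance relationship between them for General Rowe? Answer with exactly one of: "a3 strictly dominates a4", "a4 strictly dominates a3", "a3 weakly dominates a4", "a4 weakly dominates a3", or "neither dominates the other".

Compare a3 to a4 across every action of General Cole: L: 7>3, M: 7>0, R: 9>2.
Every comparison favours a3, so a3 strictly dominates a4.

a3 strictly dominates a4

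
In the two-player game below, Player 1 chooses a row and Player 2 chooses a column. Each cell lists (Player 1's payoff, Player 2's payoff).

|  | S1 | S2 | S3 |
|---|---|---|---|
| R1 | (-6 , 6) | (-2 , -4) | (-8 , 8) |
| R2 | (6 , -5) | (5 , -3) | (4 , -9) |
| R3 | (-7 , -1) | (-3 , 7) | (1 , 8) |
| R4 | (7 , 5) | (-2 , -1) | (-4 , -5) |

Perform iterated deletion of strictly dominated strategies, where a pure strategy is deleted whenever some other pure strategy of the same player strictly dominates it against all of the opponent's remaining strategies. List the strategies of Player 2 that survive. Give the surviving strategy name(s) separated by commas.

Player 1's strategy R1 is strictly dominated by R2 (S1: 6>-6, S2: 5>-2, S3: 4>-8) and is removed.
For Player 1, R2 strictly dominates R3 on the remaining columns (S1: 6>-7, S2: 5>-3, S3: 4>1); eliminate R3.
For Player 2, S1 strictly dominates S3 on the remaining rows (R2: -5>-9, R4: 5>-5); eliminate S3.
Among the remaining strategies, none is strictly dominated by another pure strategy of the same player, so the elimination stops.
Surviving strategies — Player 1: {R2, R4}; Player 2: {S1, S2}.

S1, S2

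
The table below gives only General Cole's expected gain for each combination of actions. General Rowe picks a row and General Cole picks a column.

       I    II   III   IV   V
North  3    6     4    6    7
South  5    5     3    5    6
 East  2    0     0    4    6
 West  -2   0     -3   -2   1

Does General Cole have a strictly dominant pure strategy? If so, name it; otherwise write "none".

V vs I: North: 7>3, South: 6>5, East: 6>2, West: 1>-2.
V vs II: North: 7>6, South: 6>5, East: 6>0, West: 1>0.
V vs III: North: 7>4, South: 6>3, East: 6>0, West: 1>-3.
V vs IV: North: 7>6, South: 6>5, East: 6>4, West: 1>-2.
V strictly beats every other strategy against every opponent action, so it is strictly dominant.

V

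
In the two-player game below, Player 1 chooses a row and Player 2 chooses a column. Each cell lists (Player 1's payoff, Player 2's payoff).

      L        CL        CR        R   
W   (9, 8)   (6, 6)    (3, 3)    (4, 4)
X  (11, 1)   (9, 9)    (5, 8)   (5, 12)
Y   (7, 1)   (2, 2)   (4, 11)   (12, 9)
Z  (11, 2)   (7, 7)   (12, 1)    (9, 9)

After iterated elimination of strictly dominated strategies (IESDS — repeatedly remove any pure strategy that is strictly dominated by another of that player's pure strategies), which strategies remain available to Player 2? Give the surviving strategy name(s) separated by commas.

Player 1's strategy W is strictly dominated by X (L: 11>9, CL: 9>6, CR: 5>3, R: 5>4) and is removed.
Column L is eliminated: CL beats it against every remaining row (X: 9>1, Y: 2>1, Z: 7>2).
For Player 2, R strictly dominates CL on the remaining rows (X: 12>9, Y: 9>2, Z: 9>7); eliminate CL.
For Player 1, Z strictly dominates X on the remaining columns (CR: 12>5, R: 9>5); eliminate X.
Among the remaining strategies, none is strictly dominated by another pure strategy of the same player, so the elimination stops.
Surviving strategies — Player 1: {Y, Z}; Player 2: {CR, R}.

CR, R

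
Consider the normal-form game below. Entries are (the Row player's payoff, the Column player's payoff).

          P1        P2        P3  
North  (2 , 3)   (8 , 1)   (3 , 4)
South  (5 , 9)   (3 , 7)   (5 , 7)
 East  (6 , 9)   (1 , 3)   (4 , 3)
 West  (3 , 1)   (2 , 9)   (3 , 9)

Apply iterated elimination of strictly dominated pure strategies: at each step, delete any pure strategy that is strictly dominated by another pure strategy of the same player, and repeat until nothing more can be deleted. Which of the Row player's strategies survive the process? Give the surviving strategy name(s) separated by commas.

For the Row player, South strictly dominates West on the remaining columns (P1: 5>3, P2: 3>2, P3: 5>3); eliminate West.
Column P2 is eliminated: P1 beats it against every remaining row (North: 3>1, South: 9>7, East: 9>3).
The Row player's strategy North is strictly dominated by South (P1: 5>2, P3: 5>3) and is removed.
The Column player's strategy P3 is strictly dominated by P1 (South: 9>7, East: 9>3) and is removed.
The Row player's strategy South is strictly dominated by East (P1: 6>5) and is removed.
Among the remaining strategies, none is strictly dominated by another pure strategy of the same player, so the elimination stops.
Surviving strategies — the Row player: {East}; the Column player: {P1}.

East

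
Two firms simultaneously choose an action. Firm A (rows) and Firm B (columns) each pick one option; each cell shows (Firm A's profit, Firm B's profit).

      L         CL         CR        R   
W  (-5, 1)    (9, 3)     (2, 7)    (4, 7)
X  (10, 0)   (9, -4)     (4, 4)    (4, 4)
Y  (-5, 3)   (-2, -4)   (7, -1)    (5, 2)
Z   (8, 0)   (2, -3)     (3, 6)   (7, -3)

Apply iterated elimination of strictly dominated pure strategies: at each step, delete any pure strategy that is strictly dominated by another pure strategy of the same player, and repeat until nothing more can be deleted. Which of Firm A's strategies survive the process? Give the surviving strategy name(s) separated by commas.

X, Y, Z

Column CL is eliminated: CR beats it against every remaining row (W: 7>3, X: 4>-4, Y: -1>-4, Z: 6>-3).
Firm A's strategy W is strictly dominated by Z (L: 8>-5, CR: 3>2, R: 7>4) and is removed.
Among the remaining strategies, none is strictly dominated by another pure strategy of the same player, so the elimination stops.
Surviving strategies — Firm A: {X, Y, Z}; Firm B: {L, CR, R}.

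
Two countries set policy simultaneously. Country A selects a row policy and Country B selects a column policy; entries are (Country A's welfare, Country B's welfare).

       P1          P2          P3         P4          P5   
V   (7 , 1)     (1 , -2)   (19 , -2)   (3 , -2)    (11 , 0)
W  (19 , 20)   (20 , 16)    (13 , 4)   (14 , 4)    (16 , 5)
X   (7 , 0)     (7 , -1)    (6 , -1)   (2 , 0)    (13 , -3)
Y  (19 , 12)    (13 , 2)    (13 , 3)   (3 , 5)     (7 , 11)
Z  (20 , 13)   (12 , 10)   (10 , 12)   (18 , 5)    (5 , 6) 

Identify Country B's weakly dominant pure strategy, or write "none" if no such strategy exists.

P1

P1 vs P2: V: 1>-2, W: 20>16, X: 0>-1, Y: 12>2, Z: 13>10.
P1 vs P3: V: 1>-2, W: 20>4, X: 0>-1, Y: 12>3, Z: 13>12.
P1 vs P4: V: 1>-2, W: 20>4, X: 0=0, Y: 12>5, Z: 13>5.
P1 vs P5: V: 1>0, W: 20>5, X: 0>-3, Y: 12>11, Z: 13>6.
P1 is at least as good as every other strategy against every opponent action, so it is weakly dominant.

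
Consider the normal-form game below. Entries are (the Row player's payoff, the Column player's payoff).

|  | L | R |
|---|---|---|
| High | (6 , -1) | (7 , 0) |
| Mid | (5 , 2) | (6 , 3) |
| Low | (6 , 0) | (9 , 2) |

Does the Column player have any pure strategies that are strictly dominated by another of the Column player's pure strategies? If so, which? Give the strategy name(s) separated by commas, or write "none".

L

R strictly dominates L — High: 0>-1, Mid: 3>2, Low: 2>0.
Nothing dominates R: L at High (0>-1).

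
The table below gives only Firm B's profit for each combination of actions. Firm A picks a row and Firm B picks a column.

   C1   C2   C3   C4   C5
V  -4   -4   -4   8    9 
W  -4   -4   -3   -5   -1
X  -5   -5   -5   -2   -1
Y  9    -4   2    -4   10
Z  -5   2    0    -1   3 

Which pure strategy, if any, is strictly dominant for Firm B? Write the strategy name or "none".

C5 vs C1: V: 9>-4, W: -1>-4, X: -1>-5, Y: 10>9, Z: 3>-5.
C5 vs C2: V: 9>-4, W: -1>-4, X: -1>-5, Y: 10>-4, Z: 3>2.
C5 vs C3: V: 9>-4, W: -1>-3, X: -1>-5, Y: 10>2, Z: 3>0.
C5 vs C4: V: 9>8, W: -1>-5, X: -1>-2, Y: 10>-4, Z: 3>-1.
C5 strictly beats every other strategy against every opponent action, so it is strictly dominant.

C5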